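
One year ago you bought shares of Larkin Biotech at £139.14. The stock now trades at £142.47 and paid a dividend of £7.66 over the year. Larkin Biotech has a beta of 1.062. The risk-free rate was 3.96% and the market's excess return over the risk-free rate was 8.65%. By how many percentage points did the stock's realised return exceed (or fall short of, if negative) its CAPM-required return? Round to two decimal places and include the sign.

-5.25%

Realised HPR = (P1 + D1 − P0) / P0 = (142.47 + 7.66 − 139.14) / 139.14 = 10.99 / 139.14 = 7.8985%
CAPM required = R_f + β·MRP = 3.96% + 1.062 × 8.65% = 13.14630%
α = realised − required = 7.8985% − 13.14630% = -5.25%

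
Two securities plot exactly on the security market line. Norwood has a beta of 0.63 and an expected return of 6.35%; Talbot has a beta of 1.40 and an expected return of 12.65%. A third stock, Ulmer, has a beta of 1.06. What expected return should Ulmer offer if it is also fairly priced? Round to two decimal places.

9.87%

MRP (SML slope) = (12.65% − 6.35%) / (1.40 − 0.63) = 6.30% / 0.77 = 8.1818%
R_f (intercept) = 6.35% − 0.63 × 8.1818% = 1.1955%
E(R_Ulmer) = R_f + β × MRP = 1.1955% + 1.06 × 8.1818% = 9.87%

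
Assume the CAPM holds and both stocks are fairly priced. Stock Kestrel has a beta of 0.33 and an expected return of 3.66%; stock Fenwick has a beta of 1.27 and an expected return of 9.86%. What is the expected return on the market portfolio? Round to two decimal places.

8.08%

Both satisfy E(R) = R_f + β·MRP, so the slope of the SML is
MRP = (9.86% − 3.66%) / (1.27 − 0.33) = 6.20% / 0.94 = 6.5957%
R_f = E(R_Kestrel) − β_Kestrel·MRP = 3.66% − 0.33 × 6.5957% = 1.4834%
E(R_m) = R_f + MRP = 1.4834% + 6.5957% = 8.08%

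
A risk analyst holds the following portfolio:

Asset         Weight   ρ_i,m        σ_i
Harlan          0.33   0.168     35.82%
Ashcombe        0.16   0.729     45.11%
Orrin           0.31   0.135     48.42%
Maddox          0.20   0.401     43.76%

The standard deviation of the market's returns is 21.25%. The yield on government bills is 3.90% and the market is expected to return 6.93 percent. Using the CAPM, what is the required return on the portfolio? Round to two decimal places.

5.72%

β_Harlan = 0.168 × 35.82% / 21.25% = 0.2832
β_Ashcombe = 0.729 × 45.11% / 21.25% = 1.5475
β_Orrin = 0.135 × 48.42% / 21.25% = 0.3076
β_Maddox = 0.401 × 43.76% / 21.25% = 0.8258
β_P = Σ w_i β_i = 0.33×0.2832 + 0.16×1.5475 + 0.31×0.3076 + 0.20×0.8258 = 0.6016
MRP = 6.93% − 3.90% = 3.03%
E(R_P) = R_f + β_P × MRP = 3.90% + 0.6016 × 3.03% = 5.72%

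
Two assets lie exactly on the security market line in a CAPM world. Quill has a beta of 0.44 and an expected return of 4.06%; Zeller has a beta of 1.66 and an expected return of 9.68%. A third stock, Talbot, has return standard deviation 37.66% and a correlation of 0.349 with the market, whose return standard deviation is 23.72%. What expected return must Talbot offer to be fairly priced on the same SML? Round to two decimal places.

MRP = (9.68% − 4.06%) / (1.66 − 0.44) = 4.6066%
R_f = 4.06% − 0.44 × 4.6066% = 2.0331%
β_Talbot = ρ·σ_i/σ_m = 0.349 × 37.66 / 23.72 = 0.5541
E(R_Talbot) = R_f + β × MRP = 2.0331% + 0.5541 × 4.6066% = 4.59%

4.59%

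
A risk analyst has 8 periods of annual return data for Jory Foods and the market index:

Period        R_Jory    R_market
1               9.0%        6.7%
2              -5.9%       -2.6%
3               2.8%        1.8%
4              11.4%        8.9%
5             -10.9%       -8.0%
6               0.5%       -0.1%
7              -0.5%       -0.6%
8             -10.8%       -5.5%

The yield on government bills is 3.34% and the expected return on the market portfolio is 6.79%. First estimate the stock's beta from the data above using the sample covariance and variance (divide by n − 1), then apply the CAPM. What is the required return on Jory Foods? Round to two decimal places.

8.31%

Mean R_i = (9.0 − 5.9 + 2.8 + 11.4 − 10.9 + 0.5 − 0.5 − 10.8) / 8 = -0.5500%
Mean R_m = (6.7 − 2.6 + 1.8 + 8.9 − 8.0 − 0.1 − 0.6 − 5.5) / 8 = 0.0750%
Σ(R_i − R̄_i)(R_m − R̄_m) = 329.3200  ⇒  Cov = 329.3200 / 7 = 47.0457
Σ(R_m − R̄_m)² = 228.6750  ⇒  Var(R_m) = 228.6750 / 7 = 32.6679
β = Cov / Var(R_m) = 47.0457 / 32.6679 = 1.4401
MRP = 6.79% − 3.34% = 3.45%
E(R) = R_f + β × MRP = 3.34% + 1.4401 × 3.45% = 8.31%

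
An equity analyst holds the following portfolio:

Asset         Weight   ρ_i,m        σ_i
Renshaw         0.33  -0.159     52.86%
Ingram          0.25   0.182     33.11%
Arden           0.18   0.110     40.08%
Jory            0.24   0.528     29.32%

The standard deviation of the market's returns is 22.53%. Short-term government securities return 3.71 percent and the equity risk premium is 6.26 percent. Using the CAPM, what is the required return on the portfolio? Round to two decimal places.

β_Renshaw = -0.159 × 52.86% / 22.53% = -0.3730
β_Ingram = 0.182 × 33.11% / 22.53% = 0.2675
β_Arden = 0.110 × 40.08% / 22.53% = 0.1957
β_Jory = 0.528 × 29.32% / 22.53% = 0.6871
β_P = Σ w_i β_i = 0.33×-0.3730 + 0.25×0.2675 + 0.18×0.1957 + 0.24×0.6871 = 0.1439
E(R_P) = R_f + β_P × MRP = 3.71% + 0.1439 × 6.26% = 4.61%

4.61%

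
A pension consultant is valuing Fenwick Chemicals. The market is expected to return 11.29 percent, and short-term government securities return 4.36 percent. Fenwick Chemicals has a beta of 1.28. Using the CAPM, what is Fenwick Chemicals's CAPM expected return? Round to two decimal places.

13.23%

Market risk premium = E(R_m) − R_f = 11.29% − 4.36% = 6.93%
E(R) = R_f + β × MRP = 4.36% + 1.28 × 6.93% = 13.23%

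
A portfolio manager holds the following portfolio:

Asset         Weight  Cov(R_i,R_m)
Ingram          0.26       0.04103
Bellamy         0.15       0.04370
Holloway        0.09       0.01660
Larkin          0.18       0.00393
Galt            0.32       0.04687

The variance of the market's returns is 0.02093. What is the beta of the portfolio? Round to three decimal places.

β_Ingram = 0.04103 / 0.02093 = 1.9603
β_Bellamy = 0.04370 / 0.02093 = 2.0879
β_Holloway = 0.01660 / 0.02093 = 0.7931
β_Larkin = 0.00393 / 0.02093 = 0.1878
β_Galt = 0.04687 / 0.02093 = 2.2394
β_P = Σ w_i β_i = 0.26×1.9603 + 0.15×2.0879 + 0.09×0.7931 + 0.18×0.1878 + 0.32×2.2394 = 1.6447

1.645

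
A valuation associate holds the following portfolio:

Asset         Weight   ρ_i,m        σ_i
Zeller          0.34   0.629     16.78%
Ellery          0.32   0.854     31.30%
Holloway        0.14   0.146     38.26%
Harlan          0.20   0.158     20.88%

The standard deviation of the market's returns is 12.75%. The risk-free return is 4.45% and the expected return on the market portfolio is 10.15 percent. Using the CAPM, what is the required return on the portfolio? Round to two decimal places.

10.52%

β_Zeller = 0.629 × 16.78% / 12.75% = 0.8278
β_Ellery = 0.854 × 31.30% / 12.75% = 2.0965
β_Holloway = 0.146 × 38.26% / 12.75% = 0.4381
β_Harlan = 0.158 × 20.88% / 12.75% = 0.2587
β_P = Σ w_i β_i = 0.34×0.8278 + 0.32×2.0965 + 0.14×0.4381 + 0.20×0.2587 = 1.0654
MRP = 10.15% − 4.45% = 5.70%
E(R_P) = R_f + β_P × MRP = 4.45% + 1.0654 × 5.70% = 10.52%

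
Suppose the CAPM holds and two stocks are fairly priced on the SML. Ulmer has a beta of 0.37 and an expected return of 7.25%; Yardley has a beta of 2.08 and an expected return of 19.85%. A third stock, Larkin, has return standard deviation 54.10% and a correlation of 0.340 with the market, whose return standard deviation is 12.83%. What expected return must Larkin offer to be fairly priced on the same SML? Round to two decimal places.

15.09%

MRP = (19.85% − 7.25%) / (2.08 − 0.37) = 7.3684%
R_f = 7.25% − 0.37 × 7.3684% = 4.5237%
β_Larkin = ρ·σ_i/σ_m = 0.340 × 54.10 / 12.83 = 1.4337
E(R_Larkin) = R_f + β × MRP = 4.5237% + 1.4337 × 7.3684% = 15.09%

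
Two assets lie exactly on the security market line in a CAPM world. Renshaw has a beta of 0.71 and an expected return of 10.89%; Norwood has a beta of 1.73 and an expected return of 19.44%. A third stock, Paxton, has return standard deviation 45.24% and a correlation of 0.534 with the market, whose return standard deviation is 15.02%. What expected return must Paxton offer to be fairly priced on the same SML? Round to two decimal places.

MRP = (19.44% − 10.89%) / (1.73 − 0.71) = 8.3824%
R_f = 10.89% − 0.71 × 8.3824% = 4.9385%
β_Paxton = ρ·σ_i/σ_m = 0.534 × 45.24 / 15.02 = 1.6084
E(R_Paxton) = R_f + β × MRP = 4.9385% + 1.6084 × 8.3824% = 18.42%

18.42%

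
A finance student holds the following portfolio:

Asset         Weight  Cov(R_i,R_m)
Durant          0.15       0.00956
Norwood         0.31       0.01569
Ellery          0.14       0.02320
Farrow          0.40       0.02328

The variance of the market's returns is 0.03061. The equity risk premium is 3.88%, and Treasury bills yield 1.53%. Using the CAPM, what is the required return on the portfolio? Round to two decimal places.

β_Durant = 0.00956 / 0.03061 = 0.3123
β_Norwood = 0.01569 / 0.03061 = 0.5126
β_Ellery = 0.02320 / 0.03061 = 0.7579
β_Farrow = 0.02328 / 0.03061 = 0.7605
β_P = Σ w_i β_i = 0.15×0.3123 + 0.31×0.5126 + 0.14×0.7579 + 0.40×0.7605 = 0.6161
E(R_P) = R_f + β_P × MRP = 1.53% + 0.6161 × 3.88% = 3.92%

3.92%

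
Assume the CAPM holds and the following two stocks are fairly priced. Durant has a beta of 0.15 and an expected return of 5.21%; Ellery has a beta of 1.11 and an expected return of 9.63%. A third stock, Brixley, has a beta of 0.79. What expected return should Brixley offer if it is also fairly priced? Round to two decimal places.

8.16%

MRP (SML slope) = (9.63% − 5.21%) / (1.11 − 0.15) = 4.42% / 0.96 = 4.6042%
R_f (intercept) = 5.21% − 0.15 × 4.6042% = 4.5194%
E(R_Brixley) = R_f + β × MRP = 4.5194% + 0.79 × 4.6042% = 8.16%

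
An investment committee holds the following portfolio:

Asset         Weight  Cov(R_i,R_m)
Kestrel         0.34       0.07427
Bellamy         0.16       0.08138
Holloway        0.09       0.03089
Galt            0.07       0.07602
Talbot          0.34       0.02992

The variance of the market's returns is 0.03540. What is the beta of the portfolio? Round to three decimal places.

1.597

β_Kestrel = 0.07427 / 0.03540 = 2.0980
β_Bellamy = 0.08138 / 0.03540 = 2.2989
β_Holloway = 0.03089 / 0.03540 = 0.8726
β_Galt = 0.07602 / 0.03540 = 2.1475
β_Talbot = 0.02992 / 0.03540 = 0.8452
β_P = Σ w_i β_i = 0.34×2.0980 + 0.16×2.2989 + 0.09×0.8726 + 0.07×2.1475 + 0.34×0.8452 = 1.5974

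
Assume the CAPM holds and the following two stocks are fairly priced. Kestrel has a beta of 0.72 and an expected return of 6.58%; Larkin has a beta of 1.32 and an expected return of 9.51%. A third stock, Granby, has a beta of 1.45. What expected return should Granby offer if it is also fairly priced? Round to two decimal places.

MRP (SML slope) = (9.51% − 6.58%) / (1.32 − 0.72) = 2.93% / 0.60 = 4.8833%
R_f (intercept) = 6.58% − 0.72 × 4.8833% = 3.0640%
E(R_Granby) = R_f + β × MRP = 3.0640% + 1.45 × 4.8833% = 10.14%

10.14%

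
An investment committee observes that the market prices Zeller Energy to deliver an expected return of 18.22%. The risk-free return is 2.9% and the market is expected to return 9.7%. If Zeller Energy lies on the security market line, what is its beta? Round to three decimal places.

MRP = 9.7% − 2.9% = 6.80%
β = (E(R) − R_f) / MRP = (18.22% − 2.9%) / 6.8% = 15.32% / 6.8% = 2.253

2.253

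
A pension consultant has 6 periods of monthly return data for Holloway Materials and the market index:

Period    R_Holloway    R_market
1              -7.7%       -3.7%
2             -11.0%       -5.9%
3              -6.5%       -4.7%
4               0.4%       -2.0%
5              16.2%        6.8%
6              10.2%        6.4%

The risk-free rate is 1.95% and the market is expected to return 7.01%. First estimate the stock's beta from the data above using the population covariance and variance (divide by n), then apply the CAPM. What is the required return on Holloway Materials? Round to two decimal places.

11.41%

Mean R_i = (-7.7 − 11.0 − 6.5 + 0.4 + 16.2 + 10.2) / 6 = 0.2667%
Mean R_m = (-3.7 − 5.9 − 4.7 − 2.0 + 6.8 + 6.4) / 6 = -0.5167%
Σ(R_i − R̄_i)(R_m − R̄_m) = 299.4067  ⇒  Cov = 299.4067 / 6 = 49.9011
Σ(R_m − R̄_m)² = 160.1883  ⇒  Var(R_m) = 160.1883 / 6 = 26.6981
β = Cov / Var(R_m) = 49.9011 / 26.6981 = 1.8691
MRP = 7.01% − 1.95% = 5.06%
E(R) = R_f + β × MRP = 1.95% + 1.8691 × 5.06% = 11.41%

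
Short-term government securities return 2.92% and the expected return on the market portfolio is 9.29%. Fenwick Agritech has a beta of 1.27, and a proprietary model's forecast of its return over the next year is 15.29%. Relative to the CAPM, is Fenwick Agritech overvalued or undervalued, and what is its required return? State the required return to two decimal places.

Undervalued; required return 11.01%

MRP = 9.29% − 2.92% = 6.37%
Required return = R_f + β·MRP = 2.92% + 1.27 × 6.37% = 11.01%
Forecast 15.29% > required 11.01% → the stock plots above the SML → undervalued.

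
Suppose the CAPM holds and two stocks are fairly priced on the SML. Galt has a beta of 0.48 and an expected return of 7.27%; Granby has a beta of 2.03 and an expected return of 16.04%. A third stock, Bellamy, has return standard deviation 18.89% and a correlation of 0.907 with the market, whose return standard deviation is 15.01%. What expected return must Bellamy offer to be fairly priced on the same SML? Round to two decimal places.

MRP = (16.04% − 7.27%) / (2.03 − 0.48) = 5.6581%
R_f = 7.27% − 0.48 × 5.6581% = 4.5541%
β_Bellamy = ρ·σ_i/σ_m = 0.907 × 18.89 / 15.01 = 1.1415
E(R_Bellamy) = R_f + β × MRP = 4.5541% + 1.1415 × 5.6581% = 11.01%

11.01%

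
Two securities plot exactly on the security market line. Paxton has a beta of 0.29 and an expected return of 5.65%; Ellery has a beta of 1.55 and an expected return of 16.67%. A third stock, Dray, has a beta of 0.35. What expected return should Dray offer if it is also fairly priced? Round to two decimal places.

MRP (SML slope) = (16.67% − 5.65%) / (1.55 − 0.29) = 11.02% / 1.26 = 8.7460%
R_f (intercept) = 5.65% − 0.29 × 8.7460% = 3.1137%
E(R_Dray) = R_f + β × MRP = 3.1137% + 0.35 × 8.7460% = 6.17%

6.17%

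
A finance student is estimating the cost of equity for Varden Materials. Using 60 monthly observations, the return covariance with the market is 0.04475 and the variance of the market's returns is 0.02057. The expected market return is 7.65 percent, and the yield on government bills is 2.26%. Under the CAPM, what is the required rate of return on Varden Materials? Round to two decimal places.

13.99%

β = Cov(R_i, R_m) / Var(R_m) = 0.04475 / 0.02057 = 2.1755
MRP = 7.65% − 2.26% = 5.39%
E(R) = R_f + β × MRP = 2.26% + 2.1755 × 5.39% = 13.99%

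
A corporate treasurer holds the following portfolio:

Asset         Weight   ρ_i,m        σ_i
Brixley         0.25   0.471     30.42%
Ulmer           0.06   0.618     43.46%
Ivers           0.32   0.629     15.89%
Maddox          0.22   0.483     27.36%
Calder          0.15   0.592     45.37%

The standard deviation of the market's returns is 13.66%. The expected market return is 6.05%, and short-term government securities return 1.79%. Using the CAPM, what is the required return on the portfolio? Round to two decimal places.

β_Brixley = 0.471 × 30.42% / 13.66% = 1.0489
β_Ulmer = 0.618 × 43.46% / 13.66% = 1.9662
β_Ivers = 0.629 × 15.89% / 13.66% = 0.7317
β_Maddox = 0.483 × 27.36% / 13.66% = 0.9674
β_Calder = 0.592 × 45.37% / 13.66% = 1.9663
β_P = Σ w_i β_i = 0.25×1.0489 + 0.06×1.9662 + 0.32×0.7317 + 0.22×0.9674 + 0.15×1.9663 = 1.1221
MRP = 6.05% − 1.79% = 4.26%
E(R_P) = R_f + β_P × MRP = 1.79% + 1.1221 × 4.26% = 6.57%

6.57%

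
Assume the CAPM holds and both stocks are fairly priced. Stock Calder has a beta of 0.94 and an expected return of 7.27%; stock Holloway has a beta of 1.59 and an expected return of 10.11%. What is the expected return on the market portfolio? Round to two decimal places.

Both satisfy E(R) = R_f + β·MRP, so the slope of the SML is
MRP = (10.11% − 7.27%) / (1.59 − 0.94) = 2.84% / 0.65 = 4.3692%
R_f = E(R_Calder) − β_Calder·MRP = 7.27% − 0.94 × 4.3692% = 3.1630%
E(R_m) = R_f + MRP = 3.1630% + 4.3692% = 7.53%

7.53%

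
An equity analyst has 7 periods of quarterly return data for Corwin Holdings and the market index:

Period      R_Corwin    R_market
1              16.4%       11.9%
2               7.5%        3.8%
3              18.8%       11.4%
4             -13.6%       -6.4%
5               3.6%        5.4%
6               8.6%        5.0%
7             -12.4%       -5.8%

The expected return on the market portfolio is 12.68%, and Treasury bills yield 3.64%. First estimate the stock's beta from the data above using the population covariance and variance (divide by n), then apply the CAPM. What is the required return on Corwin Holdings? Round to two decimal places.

19.16%

Mean R_i = (16.4 + 7.5 + 18.8 − 13.6 + 3.6 + 8.6 − 12.4) / 7 = 4.1286%
Mean R_m = (11.9 + 3.8 + 11.4 − 6.4 + 5.4 + 5.0 − 5.8) / 7 = 3.6143%
Σ(R_i − R̄_i)(R_m − R̄_m) = 554.9271  ⇒  Cov = 554.9271 / 7 = 79.2753
Σ(R_m − R̄_m)² = 323.3286  ⇒  Var(R_m) = 323.3286 / 7 = 46.1898
β = Cov / Var(R_m) = 79.2753 / 46.1898 = 1.7163
MRP = 12.68% − 3.64% = 9.04%
E(R) = R_f + β × MRP = 3.64% + 1.7163 × 9.04% = 19.16%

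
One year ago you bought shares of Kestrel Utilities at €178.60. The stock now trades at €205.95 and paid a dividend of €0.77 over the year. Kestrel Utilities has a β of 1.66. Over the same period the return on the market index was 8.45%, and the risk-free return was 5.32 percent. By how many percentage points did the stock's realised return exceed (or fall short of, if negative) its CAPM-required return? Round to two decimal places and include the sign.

Realised HPR = (P1 + D1 − P0) / P0 = (205.95 + 0.77 − 178.60) / 178.60 = 28.12 / 178.60 = 15.7447%
MRP = 8.45% − 5.32% = 3.13%
CAPM required = R_f + β·MRP = 5.32% + 1.66 × 3.13% = 10.5158%
α = realised − required = 15.7447% − 10.5158% = +5.23%

+5.23%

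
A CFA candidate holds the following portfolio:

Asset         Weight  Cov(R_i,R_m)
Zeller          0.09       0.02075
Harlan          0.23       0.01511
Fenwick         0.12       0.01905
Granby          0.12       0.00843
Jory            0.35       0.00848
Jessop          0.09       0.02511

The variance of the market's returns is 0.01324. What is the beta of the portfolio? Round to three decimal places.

β_Zeller = 0.02075 / 0.01324 = 1.5672
β_Harlan = 0.01511 / 0.01324 = 1.1412
β_Fenwick = 0.01905 / 0.01324 = 1.4388
β_Granby = 0.00843 / 0.01324 = 0.6367
β_Jory = 0.00848 / 0.01324 = 0.6405
β_Jessop = 0.02511 / 0.01324 = 1.8965
β_P = Σ w_i β_i = 0.09×1.5672 + 0.23×1.1412 + 0.12×1.4388 + 0.12×0.6367 + 0.35×0.6405 + 0.09×1.8965 = 1.0474

1.047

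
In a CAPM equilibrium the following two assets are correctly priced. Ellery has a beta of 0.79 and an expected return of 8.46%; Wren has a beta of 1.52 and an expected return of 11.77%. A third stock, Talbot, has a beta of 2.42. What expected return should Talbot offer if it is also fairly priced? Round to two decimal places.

15.85%

MRP (SML slope) = (11.77% − 8.46%) / (1.52 − 0.79) = 3.31% / 0.73 = 4.5342%
R_f (intercept) = 8.46% − 0.79 × 4.5342% = 4.8780%
E(R_Talbot) = R_f + β × MRP = 4.8780% + 2.42 × 4.5342% = 15.85%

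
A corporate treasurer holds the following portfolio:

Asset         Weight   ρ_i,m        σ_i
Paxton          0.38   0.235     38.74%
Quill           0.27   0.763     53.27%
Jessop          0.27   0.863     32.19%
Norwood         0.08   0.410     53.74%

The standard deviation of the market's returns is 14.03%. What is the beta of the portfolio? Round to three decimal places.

β_Paxton = 0.235 × 38.74% / 14.03% = 0.6489
β_Quill = 0.763 × 53.27% / 14.03% = 2.8970
β_Jessop = 0.863 × 32.19% / 14.03% = 1.9800
β_Norwood = 0.410 × 53.74% / 14.03% = 1.5704
β_P = Σ w_i β_i = 0.38×0.6489 + 0.27×2.8970 + 0.27×1.9800 + 0.08×1.5704 = 1.6890

1.689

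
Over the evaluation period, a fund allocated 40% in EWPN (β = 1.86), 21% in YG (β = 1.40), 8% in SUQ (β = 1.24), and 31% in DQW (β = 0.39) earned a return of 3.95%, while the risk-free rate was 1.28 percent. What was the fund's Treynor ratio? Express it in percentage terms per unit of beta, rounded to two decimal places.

β_P = 0.40×1.86 + 0.21×1.40 + 0.08×1.24 + 0.31×0.39 = 1.2581
Treynor = (R_P − R_f) / β_P = (3.95% − 1.28%) / 1.2581 = 2.67% / 1.2581 = 2.12%

2.12%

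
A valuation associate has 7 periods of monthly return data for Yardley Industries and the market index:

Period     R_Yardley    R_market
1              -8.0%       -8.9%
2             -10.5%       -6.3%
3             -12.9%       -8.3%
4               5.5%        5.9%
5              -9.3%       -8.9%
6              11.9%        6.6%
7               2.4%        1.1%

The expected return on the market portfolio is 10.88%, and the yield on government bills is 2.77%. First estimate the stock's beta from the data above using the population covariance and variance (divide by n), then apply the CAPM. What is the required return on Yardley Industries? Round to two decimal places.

Mean R_i = (-8.0 − 10.5 − 12.9 + 5.5 − 9.3 + 11.9 + 2.4) / 7 = -2.9857%
Mean R_m = (-8.9 − 6.3 − 8.3 + 5.9 − 8.9 + 6.6 + 1.1) / 7 = -2.6857%
Σ(R_i − R̄_i)(R_m − R̄_m) = 384.6886  ⇒  Cov = 384.6886 / 7 = 54.9555
Σ(R_m − R̄_m)² = 296.0886  ⇒  Var(R_m) = 296.0886 / 7 = 42.2984
β = Cov / Var(R_m) = 54.9555 / 42.2984 = 1.2992
MRP = 10.88% − 2.77% = 8.11%
E(R) = R_f + β × MRP = 2.77% + 1.2992 × 8.11% = 13.31%

13.31%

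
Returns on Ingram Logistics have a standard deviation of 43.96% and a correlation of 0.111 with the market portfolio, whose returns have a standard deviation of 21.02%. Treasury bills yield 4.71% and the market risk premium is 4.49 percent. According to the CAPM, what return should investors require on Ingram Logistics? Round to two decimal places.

β = ρ × σ_i / σ_m = 0.111 × 43.96% / 21.02% = 0.2321
E(R) = 4.71% + 0.2321 × 4.49% = 5.75%

5.75%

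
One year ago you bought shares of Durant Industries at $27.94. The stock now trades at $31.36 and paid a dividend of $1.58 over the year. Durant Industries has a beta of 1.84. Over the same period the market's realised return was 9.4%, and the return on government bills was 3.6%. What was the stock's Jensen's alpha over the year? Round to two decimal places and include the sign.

+3.62%

Realised HPR = (P1 + D1 − P0) / P0 = (31.36 + 1.58 − 27.94) / 27.94 = 5.00 / 27.94 = 17.8955%
MRP = 9.4% − 3.6% = 5.80%
CAPM required = R_f + β·MRP = 3.6% + 1.84 × 5.8% = 14.2720%
α = realised − required = 17.8955% − 14.2720% = +3.62%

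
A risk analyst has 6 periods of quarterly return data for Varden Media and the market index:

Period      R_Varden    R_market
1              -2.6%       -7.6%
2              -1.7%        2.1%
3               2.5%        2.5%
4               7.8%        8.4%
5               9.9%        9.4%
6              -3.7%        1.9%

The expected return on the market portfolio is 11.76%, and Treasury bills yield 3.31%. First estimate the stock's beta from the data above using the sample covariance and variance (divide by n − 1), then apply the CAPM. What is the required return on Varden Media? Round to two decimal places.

Mean R_i = (-2.6 − 1.7 + 2.5 + 7.8 + 9.9 − 3.7) / 6 = 2.0333%
Mean R_m = (-7.6 + 2.1 + 2.5 + 8.4 + 9.4 + 1.9) / 6 = 2.7833%
Σ(R_i − R̄_i)(R_m − R̄_m) = 140.0333  ⇒  Cov = 140.0333 / 5 = 28.0067
Σ(R_m − R̄_m)² = 184.4683  ⇒  Var(R_m) = 184.4683 / 5 = 36.8937
β = Cov / Var(R_m) = 28.0067 / 36.8937 = 0.7591
MRP = 11.76% − 3.31% = 8.45%
E(R) = R_f + β × MRP = 3.31% + 0.7591 × 8.45% = 9.72%

9.72%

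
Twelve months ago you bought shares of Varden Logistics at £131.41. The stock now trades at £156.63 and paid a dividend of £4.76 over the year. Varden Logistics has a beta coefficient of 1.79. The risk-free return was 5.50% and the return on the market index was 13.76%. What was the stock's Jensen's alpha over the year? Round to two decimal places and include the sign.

Realised HPR = (P1 + D1 − P0) / P0 = (156.63 + 4.76 − 131.41) / 131.41 = 29.98 / 131.41 = 22.8141%
MRP = 13.76% − 5.50% = 8.26%
CAPM required = R_f + β·MRP = 5.50% + 1.79 × 8.26% = 20.2854%
α = realised − required = 22.8141% − 20.2854% = +2.53%

+2.53%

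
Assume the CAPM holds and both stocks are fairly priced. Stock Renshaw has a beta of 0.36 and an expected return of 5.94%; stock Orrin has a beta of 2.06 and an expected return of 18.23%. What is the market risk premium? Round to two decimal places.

7.23%

Both satisfy E(R) = R_f + β·MRP, so the slope of the SML is
MRP = (18.23% − 5.94%) / (2.06 − 0.36) = 12.29% / 1.70 = 7.2294%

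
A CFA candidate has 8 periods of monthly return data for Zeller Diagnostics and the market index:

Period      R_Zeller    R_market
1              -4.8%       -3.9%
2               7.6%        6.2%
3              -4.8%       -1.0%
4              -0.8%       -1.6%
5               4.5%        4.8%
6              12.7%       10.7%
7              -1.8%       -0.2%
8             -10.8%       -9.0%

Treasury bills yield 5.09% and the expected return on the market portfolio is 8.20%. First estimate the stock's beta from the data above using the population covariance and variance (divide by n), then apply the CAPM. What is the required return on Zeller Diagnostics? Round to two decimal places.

8.82%

Mean R_i = (-4.8 + 7.6 − 4.8 − 0.8 + 4.5 + 12.7 − 1.8 − 10.8) / 8 = 0.2250%
Mean R_m = (-3.9 + 6.2 − 1.0 − 1.6 + 4.8 + 10.7 − 0.2 − 9.0) / 8 = 0.7500%
Σ(R_i − R̄_i)(R_m − R̄_m) = 325.6200  ⇒  Cov = 325.6200 / 8 = 40.7025
Σ(R_m − R̄_m)² = 271.2800  ⇒  Var(R_m) = 271.2800 / 8 = 33.9100
β = Cov / Var(R_m) = 40.7025 / 33.9100 = 1.2003
MRP = 8.20% − 5.09% = 3.11%
E(R) = R_f + β × MRP = 5.09% + 1.2003 × 3.11% = 8.82%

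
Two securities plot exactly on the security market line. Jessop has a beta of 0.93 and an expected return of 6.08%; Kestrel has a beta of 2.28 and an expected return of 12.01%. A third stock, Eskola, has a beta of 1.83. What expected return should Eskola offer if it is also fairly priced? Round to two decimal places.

10.03%

MRP (SML slope) = (12.01% − 6.08%) / (2.28 − 0.93) = 5.93% / 1.35 = 4.3926%
R_f (intercept) = 6.08% − 0.93 × 4.3926% = 1.9949%
E(R_Eskola) = R_f + β × MRP = 1.9949% + 1.83 × 4.3926% = 10.03%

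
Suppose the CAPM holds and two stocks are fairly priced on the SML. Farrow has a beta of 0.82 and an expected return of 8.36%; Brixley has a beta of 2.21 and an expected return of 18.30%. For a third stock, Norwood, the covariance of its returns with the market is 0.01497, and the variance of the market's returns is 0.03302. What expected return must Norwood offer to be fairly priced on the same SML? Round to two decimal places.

MRP = (18.30% − 8.36%) / (2.21 − 0.82) = 7.1511%
R_f = 8.36% − 0.82 × 7.1511% = 2.4961%
β_Norwood = Cov / Var(R_m) = 0.01497 / 0.03302 = 0.4534
E(R_Norwood) = R_f + β × MRP = 2.4961% + 0.4534 × 7.1511% = 5.74%

5.74%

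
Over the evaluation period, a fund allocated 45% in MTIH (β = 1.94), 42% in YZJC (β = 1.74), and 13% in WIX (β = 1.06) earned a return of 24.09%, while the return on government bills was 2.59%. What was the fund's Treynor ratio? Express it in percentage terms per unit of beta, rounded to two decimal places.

β_P = 0.45×1.94 + 0.42×1.74 + 0.13×1.06 = 1.7416
Treynor = (R_P − R_f) / β_P = (24.09% − 2.59%) / 1.7416 = 21.50% / 1.7416 = 12.34%

12.34%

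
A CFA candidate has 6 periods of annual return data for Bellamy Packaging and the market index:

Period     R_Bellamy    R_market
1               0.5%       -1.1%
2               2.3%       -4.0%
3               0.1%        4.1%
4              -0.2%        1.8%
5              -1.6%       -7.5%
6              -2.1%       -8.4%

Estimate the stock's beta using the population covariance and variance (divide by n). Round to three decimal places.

0.138

Mean R_i = (0.5 + 2.3 + 0.1 − 0.2 − 1.6 − 2.1) / 6 = -0.1667%
Mean R_m = (-1.1 − 4.0 + 4.1 + 1.8 − 7.5 − 8.4) / 6 = -2.5167%
Σ(R_i − R̄_i)(R_m − R̄_m) = 17.4233  ⇒  Cov = 17.4233 / 6 = 2.9039
Σ(R_m − R̄_m)² = 126.0683  ⇒  Var(R_m) = 126.0683 / 6 = 21.0114
β = Cov / Var(R_m) = 2.9039 / 21.0114 = 0.1382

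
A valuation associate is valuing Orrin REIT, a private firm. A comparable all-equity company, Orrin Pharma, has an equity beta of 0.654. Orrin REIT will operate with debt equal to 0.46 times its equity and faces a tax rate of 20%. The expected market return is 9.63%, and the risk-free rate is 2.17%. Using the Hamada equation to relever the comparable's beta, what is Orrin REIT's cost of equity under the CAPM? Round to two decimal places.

8.84%

β_L = β_U × [1 + (1 − t)(D/E)] = 0.654 × [1 + (1 − 0.20) × 0.46]
    = 0.654 × [1 + 0.80 × 0.46] = 0.654 × 1.3680 = 0.8947
MRP = 9.63% − 2.17% = 7.46%
E(R) = R_f + β_L × MRP = 2.17% + 0.8947 × 7.46% = 8.84%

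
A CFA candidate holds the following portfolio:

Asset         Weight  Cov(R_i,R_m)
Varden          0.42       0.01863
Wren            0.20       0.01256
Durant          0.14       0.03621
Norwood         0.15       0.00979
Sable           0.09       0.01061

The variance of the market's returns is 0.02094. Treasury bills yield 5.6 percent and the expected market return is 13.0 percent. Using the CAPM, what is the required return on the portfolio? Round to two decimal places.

β_Varden = 0.01863 / 0.02094 = 0.8897
β_Wren = 0.01256 / 0.02094 = 0.5998
β_Durant = 0.03621 / 0.02094 = 1.7292
β_Norwood = 0.00979 / 0.02094 = 0.4675
β_Sable = 0.01061 / 0.02094 = 0.5067
β_P = Σ w_i β_i = 0.42×0.8897 + 0.20×0.5998 + 0.14×1.7292 + 0.15×0.4675 + 0.09×0.5067 = 0.8515
MRP = 13.0% − 5.6% = 7.40%
E(R_P) = R_f + β_P × MRP = 5.6% + 0.8515 × 7.4% = 11.90%

11.90%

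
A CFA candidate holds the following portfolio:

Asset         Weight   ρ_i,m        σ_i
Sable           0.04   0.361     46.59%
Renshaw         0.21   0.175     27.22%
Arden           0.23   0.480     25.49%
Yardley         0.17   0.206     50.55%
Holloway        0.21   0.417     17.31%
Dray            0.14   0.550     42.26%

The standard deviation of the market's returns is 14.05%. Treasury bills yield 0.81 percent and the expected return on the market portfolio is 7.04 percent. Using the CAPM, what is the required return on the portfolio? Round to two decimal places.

β_Sable = 0.361 × 46.59% / 14.05% = 1.1971
β_Renshaw = 0.175 × 27.22% / 14.05% = 0.3390
β_Arden = 0.480 × 25.49% / 14.05% = 0.8708
β_Yardley = 0.206 × 50.55% / 14.05% = 0.7412
β_Holloway = 0.417 × 17.31% / 14.05% = 0.5138
β_Dray = 0.550 × 42.26% / 14.05% = 1.6543
β_P = Σ w_i β_i = 0.04×1.1971 + 0.21×0.3390 + 0.23×0.8708 + 0.17×0.7412 + 0.21×0.5138 + 0.14×1.6543 = 0.7849
MRP = 7.04% − 0.81% = 6.23%
E(R_P) = R_f + β_P × MRP = 0.81% + 0.7849 × 6.23% = 5.70%

5.70%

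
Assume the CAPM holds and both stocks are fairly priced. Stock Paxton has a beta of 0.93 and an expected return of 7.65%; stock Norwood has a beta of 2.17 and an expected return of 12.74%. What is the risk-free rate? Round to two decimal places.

3.83%

Both satisfy E(R) = R_f + β·MRP, so the slope of the SML is
MRP = (12.74% − 7.65%) / (2.17 − 0.93) = 5.09% / 1.24 = 4.1048%
R_f = E(R_Paxton) − β_Paxton·MRP = 7.65% − 0.93 × 4.1048% = 3.8325%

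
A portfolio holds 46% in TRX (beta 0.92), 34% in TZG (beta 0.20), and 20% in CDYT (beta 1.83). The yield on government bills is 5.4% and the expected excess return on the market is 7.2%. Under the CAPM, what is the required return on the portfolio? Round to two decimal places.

11.57%

β_P = Σ w_i β_i = 0.46×0.92 + 0.34×0.20 + 0.20×1.83 = 0.8572
E(R_P) = R_f + β_P × MRP = 5.4% + 0.8572 × 7.2% = 11.57%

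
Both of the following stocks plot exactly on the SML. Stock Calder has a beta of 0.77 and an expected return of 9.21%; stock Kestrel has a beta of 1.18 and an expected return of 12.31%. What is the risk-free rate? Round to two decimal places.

3.39%

Both satisfy E(R) = R_f + β·MRP, so the slope of the SML is
MRP = (12.31% − 9.21%) / (1.18 − 0.77) = 3.10% / 0.41 = 7.5610%
R_f = E(R_Calder) − β_Calder·MRP = 9.21% − 0.77 × 7.5610% = 3.3880%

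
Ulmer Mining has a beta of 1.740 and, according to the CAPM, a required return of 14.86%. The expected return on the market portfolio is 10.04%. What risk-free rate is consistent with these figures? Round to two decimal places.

E(R) = R_f + β(E(R_m) − R_f) = R_f(1 − β) + β·E(R_m)
14.86% = R_f × (1 − 1.740) + 1.740 × 10.04%
14.86% = R_f × -0.740 + 17.46960%
R_f = (14.86% − 17.46960%) / -0.740 = 3.53%

3.53%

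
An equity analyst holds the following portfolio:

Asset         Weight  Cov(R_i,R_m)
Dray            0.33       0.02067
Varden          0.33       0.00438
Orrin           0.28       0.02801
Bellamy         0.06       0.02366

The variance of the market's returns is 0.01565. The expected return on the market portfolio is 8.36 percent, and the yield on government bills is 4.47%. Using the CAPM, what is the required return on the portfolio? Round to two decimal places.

8.83%

β_Dray = 0.02067 / 0.01565 = 1.3208
β_Varden = 0.00438 / 0.01565 = 0.2799
β_Orrin = 0.02801 / 0.01565 = 1.7898
β_Bellamy = 0.02366 / 0.01565 = 1.5118
β_P = Σ w_i β_i = 0.33×1.3208 + 0.33×0.2799 + 0.28×1.7898 + 0.06×1.5118 = 1.1201
MRP = 8.36% − 4.47% = 3.89%
E(R_P) = R_f + β_P × MRP = 4.47% + 1.1201 × 3.89% = 8.83%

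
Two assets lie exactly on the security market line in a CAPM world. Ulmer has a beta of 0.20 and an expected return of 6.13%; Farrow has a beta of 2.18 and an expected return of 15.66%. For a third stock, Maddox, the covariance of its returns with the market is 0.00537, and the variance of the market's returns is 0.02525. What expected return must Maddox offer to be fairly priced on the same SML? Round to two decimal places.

MRP = (15.66% − 6.13%) / (2.18 − 0.20) = 4.8131%
R_f = 6.13% − 0.20 × 4.8131% = 5.1674%
β_Maddox = Cov / Var(R_m) = 0.00537 / 0.02525 = 0.2127
E(R_Maddox) = R_f + β × MRP = 5.1674% + 0.2127 × 4.8131% = 6.19%

6.19%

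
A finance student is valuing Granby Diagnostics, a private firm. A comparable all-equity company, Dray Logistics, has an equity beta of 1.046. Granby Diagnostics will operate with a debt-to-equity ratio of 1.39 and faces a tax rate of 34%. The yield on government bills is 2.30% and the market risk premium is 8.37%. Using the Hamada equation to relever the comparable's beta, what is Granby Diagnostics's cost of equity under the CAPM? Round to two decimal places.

β_L = β_U × [1 + (1 − t)(D/E)] = 1.046 × [1 + (1 − 0.34) × 1.39]
    = 1.046 × [1 + 0.66 × 1.39] = 1.046 × 1.9174 = 2.0056
E(R) = R_f + β_L × MRP = 2.30% + 2.0056 × 8.37% = 19.09%

19.09%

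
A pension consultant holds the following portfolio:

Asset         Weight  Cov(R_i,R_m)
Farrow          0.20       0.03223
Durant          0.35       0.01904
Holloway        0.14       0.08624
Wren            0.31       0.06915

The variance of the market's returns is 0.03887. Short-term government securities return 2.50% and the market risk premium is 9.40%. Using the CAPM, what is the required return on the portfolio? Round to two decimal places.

β_Farrow = 0.03223 / 0.03887 = 0.8292
β_Durant = 0.01904 / 0.03887 = 0.4898
β_Holloway = 0.08624 / 0.03887 = 2.2187
β_Wren = 0.06915 / 0.03887 = 1.7790
β_P = Σ w_i β_i = 0.20×0.8292 + 0.35×0.4898 + 0.14×2.2187 + 0.31×1.7790 = 1.1994
E(R_P) = R_f + β_P × MRP = 2.50% + 1.1994 × 9.40% = 13.77%

13.77%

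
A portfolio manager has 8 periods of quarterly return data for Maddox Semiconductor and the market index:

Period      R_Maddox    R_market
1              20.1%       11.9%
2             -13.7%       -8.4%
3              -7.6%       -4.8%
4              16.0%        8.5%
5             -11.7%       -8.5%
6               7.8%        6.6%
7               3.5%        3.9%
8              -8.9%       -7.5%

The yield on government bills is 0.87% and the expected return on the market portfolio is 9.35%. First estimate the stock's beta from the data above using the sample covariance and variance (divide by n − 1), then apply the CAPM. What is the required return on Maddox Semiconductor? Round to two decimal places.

13.85%

Mean R_i = (20.1 − 13.7 − 7.6 + 16.0 − 11.7 + 7.8 + 3.5 − 8.9) / 8 = 0.6875%
Mean R_m = (11.9 − 8.4 − 4.8 + 8.5 − 8.5 + 6.6 + 3.9 − 7.5) / 8 = 0.2125%
Σ(R_i − R̄_i)(R_m − R̄_m) = 756.9113  ⇒  Cov = 756.9113 / 7 = 108.1302
Σ(R_m − R̄_m)² = 494.3688  ⇒  Var(R_m) = 494.3688 / 7 = 70.6241
β = Cov / Var(R_m) = 108.1302 / 70.6241 = 1.5311
MRP = 9.35% − 0.87% = 8.48%
E(R) = R_f + β × MRP = 0.87% + 1.5311 × 8.48% = 13.85%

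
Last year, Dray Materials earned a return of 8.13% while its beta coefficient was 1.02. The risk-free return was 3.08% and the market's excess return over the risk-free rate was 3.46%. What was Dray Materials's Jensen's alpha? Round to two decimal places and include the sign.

CAPM benchmark = R_f + β(R_m − R_f) = 3.08% + 1.02 × 3.46% = 6.6092%
α = actual − benchmark = 8.13% − 6.6092% = +1.52%

+1.52%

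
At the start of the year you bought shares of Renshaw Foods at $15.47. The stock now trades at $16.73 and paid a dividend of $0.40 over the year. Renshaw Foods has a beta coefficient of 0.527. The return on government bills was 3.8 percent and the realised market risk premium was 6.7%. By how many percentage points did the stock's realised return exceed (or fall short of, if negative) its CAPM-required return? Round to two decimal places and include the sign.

+3.40%

Realised HPR = (P1 + D1 − P0) / P0 = (16.73 + 0.40 − 15.47) / 15.47 = 1.66 / 15.47 = 10.7304%
CAPM required = R_f + β·MRP = 3.8% + 0.527 × 6.7% = 7.3309%
α = realised − required = 10.7304% − 7.3309% = +3.40%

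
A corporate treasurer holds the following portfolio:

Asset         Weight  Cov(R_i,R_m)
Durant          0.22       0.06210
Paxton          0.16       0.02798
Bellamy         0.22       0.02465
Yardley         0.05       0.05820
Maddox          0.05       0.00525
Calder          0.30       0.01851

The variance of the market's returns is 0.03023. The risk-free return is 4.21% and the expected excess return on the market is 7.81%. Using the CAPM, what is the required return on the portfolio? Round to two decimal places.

β_Durant = 0.06210 / 0.03023 = 2.0543
β_Paxton = 0.02798 / 0.03023 = 0.9256
β_Bellamy = 0.02465 / 0.03023 = 0.8154
β_Yardley = 0.05820 / 0.03023 = 1.9252
β_Maddox = 0.00525 / 0.03023 = 0.1737
β_Calder = 0.01851 / 0.03023 = 0.6123
β_P = Σ w_i β_i = 0.22×2.0543 + 0.16×0.9256 + 0.22×0.8154 + 0.05×1.9252 + 0.05×0.1737 + 0.30×0.6123 = 1.0681
E(R_P) = R_f + β_P × MRP = 4.21% + 1.0681 × 7.81% = 12.55%

12.55%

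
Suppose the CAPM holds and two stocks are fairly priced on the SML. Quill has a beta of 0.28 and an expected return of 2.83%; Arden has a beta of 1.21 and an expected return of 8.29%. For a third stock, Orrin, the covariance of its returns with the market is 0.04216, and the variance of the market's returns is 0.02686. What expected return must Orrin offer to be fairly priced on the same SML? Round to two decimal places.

10.40%

MRP = (8.29% − 2.83%) / (1.21 − 0.28) = 5.8710%
R_f = 2.83% − 0.28 × 5.8710% = 1.1861%
β_Orrin = Cov / Var(R_m) = 0.04216 / 0.02686 = 1.5696
E(R_Orrin) = R_f + β × MRP = 1.1861% + 1.5696 × 5.8710% = 10.40%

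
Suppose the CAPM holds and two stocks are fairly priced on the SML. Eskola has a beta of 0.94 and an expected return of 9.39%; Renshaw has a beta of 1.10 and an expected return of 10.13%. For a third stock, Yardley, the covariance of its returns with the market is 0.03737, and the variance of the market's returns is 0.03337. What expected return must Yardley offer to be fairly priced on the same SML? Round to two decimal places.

10.22%

MRP = (10.13% − 9.39%) / (1.10 − 0.94) = 4.6250%
R_f = 9.39% − 0.94 × 4.6250% = 5.0425%
β_Yardley = Cov / Var(R_m) = 0.03737 / 0.03337 = 1.1199
E(R_Yardley) = R_f + β × MRP = 5.0425% + 1.1199 × 4.6250% = 10.22%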